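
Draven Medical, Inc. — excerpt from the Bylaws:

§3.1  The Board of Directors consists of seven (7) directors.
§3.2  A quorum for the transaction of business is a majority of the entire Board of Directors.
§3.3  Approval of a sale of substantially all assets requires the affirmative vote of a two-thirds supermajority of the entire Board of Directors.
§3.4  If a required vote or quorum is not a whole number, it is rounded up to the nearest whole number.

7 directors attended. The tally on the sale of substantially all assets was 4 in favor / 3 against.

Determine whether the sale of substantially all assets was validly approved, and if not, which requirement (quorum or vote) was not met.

Invalid — vote requirement not satisfied.

Quorum: 7 present; quorum is 4. Satisfied.
Vote: the sale of substantially all assets requires two-thirds of the entire Board of Directors (7). 2/3 of 7 = 4.67, rounded up to 5, so 5 affirmative votes are needed; 4 voted in favor. Not satisfied.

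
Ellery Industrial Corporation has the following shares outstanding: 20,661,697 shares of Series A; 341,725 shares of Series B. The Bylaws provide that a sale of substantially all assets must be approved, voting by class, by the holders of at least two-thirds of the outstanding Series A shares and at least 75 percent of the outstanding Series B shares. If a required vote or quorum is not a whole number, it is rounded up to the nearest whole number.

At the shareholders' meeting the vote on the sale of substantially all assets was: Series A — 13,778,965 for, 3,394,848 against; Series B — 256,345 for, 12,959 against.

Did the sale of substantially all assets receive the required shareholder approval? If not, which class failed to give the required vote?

Series A: 2/3 of 20661697 = 13774464.67, rounded up to 13774465; 13,774,465 required, 13,778,965 in favor — approved.
Series B: 3/4 of 341725 = 256293.75, rounded up to 256294; 256,294 required, 256,345 in favor — approved.

Approved — every class gave the required vote.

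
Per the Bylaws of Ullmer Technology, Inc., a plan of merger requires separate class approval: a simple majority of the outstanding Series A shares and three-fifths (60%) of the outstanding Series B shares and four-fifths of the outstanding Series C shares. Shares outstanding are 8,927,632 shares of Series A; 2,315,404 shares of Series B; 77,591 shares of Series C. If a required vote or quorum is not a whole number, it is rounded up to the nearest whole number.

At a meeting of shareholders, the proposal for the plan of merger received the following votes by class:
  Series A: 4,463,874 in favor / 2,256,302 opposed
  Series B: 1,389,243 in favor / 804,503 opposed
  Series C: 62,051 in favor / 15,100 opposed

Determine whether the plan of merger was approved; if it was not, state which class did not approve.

Series A: a majority of 8927632 is 4463817; 4,463,817 required, 4,463,874 in favor — approved.
Series B: 3/5 of 2315404 = 1389242.40, rounded up to 1389243; 1,389,243 required, 1,389,243 in favor — approved.
Series C: 4/5 of 77591 = 62072.80, rounded up to 62073; 62,073 required, 62,051 in favor — not approved.

Not approved — the Series C shares did not give the required vote.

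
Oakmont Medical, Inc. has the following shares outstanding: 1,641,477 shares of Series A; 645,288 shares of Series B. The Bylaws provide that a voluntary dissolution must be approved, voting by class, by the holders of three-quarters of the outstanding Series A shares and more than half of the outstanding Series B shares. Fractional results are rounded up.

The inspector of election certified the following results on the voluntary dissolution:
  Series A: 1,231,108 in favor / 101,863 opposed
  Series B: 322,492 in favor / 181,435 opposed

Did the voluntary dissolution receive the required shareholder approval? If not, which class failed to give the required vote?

Not approved — the Series B shares did not give the required vote.

Series A: 3/4 of 1641477 = 1231107.75, rounded up to 1231108; 1,231,108 required, 1,231,108 in favor — approved.
Series B: a majority of 645288 is 322645; 322,645 required, 322,492 in favor — not approved.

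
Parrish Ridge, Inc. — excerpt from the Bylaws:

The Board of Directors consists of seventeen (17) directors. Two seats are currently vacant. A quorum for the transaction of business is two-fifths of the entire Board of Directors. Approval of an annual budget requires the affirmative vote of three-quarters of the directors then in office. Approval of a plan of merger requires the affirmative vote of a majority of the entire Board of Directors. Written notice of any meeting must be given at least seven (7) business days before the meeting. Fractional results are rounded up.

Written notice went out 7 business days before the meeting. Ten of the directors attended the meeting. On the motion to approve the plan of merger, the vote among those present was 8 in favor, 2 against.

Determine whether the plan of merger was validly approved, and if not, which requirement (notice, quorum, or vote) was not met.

Invalid — vote requirement not satisfied.

Notice: 7 business days given; 7 required (7 ≥ 7). Satisfied.
Quorum: 10 present; quorum is 7. Satisfied.
Vote: the plan of merger requires a majority of the entire Board of Directors (17). A majority of 17 is 9, so 9 affirmative votes are needed; 8 voted in favor. Not satisfied.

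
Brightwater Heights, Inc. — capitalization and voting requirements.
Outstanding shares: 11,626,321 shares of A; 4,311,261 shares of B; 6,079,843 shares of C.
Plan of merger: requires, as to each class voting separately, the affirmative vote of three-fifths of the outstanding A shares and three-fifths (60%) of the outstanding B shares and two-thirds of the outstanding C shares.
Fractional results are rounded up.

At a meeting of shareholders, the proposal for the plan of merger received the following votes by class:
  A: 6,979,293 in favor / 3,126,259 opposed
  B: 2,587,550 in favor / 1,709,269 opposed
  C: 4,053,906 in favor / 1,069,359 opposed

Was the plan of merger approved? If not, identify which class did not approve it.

A: 3/5 of 11626321 = 6975792.60, rounded up to 6975793; 6,975,793 required, 6,979,293 in favor — approved.
B: 3/5 of 4311261 = 2586756.60, rounded up to 2586757; 2,586,757 required, 2,587,550 in favor — approved.
C: 2/3 of 6079843 = 4053228.67, rounded up to 4053229; 4,053,229 required, 4,053,906 in favor — approved.

Approved — every class gave the required vote.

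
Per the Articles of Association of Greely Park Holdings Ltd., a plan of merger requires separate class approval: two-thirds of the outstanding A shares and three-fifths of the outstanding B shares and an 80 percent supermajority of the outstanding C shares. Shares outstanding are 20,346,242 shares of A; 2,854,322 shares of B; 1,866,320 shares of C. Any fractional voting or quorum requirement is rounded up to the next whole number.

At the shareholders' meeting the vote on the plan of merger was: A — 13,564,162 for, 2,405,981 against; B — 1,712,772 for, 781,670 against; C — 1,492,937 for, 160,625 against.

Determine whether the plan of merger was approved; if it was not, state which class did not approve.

Not approved — the C shares did not give the required vote.

A: 2/3 of 20346242 = 13564161.33, rounded up to 13564162; 13,564,162 required, 13,564,162 in favor — approved.
B: 3/5 of 2854322 = 1712593.20, rounded up to 1712594; 1,712,594 required, 1,712,772 in favor — approved.
C: 4/5 of 1866320 = 1493056; 1,493,056 required, 1,492,937 in favor — not approved.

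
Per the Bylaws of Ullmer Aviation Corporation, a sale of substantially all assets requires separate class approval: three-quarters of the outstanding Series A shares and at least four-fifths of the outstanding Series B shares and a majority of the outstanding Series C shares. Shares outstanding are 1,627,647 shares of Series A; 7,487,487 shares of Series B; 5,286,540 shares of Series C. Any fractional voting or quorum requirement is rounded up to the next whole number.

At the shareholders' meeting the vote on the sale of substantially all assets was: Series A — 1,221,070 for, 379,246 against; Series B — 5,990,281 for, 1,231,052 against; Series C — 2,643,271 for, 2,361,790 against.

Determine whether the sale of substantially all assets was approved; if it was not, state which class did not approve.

Approved — every class gave the required vote.

Series A: 3/4 of 1627647 = 1220735.25, rounded up to 1220736; 1,220,736 required, 1,221,070 in favor — approved.
Series B: 4/5 of 7487487 = 5989989.60, rounded up to 5989990; 5,989,990 required, 5,990,281 in favor — approved.
Series C: a majority of 5286540 is 2643271; 2,643,271 required, 2,643,271 in favor — approved.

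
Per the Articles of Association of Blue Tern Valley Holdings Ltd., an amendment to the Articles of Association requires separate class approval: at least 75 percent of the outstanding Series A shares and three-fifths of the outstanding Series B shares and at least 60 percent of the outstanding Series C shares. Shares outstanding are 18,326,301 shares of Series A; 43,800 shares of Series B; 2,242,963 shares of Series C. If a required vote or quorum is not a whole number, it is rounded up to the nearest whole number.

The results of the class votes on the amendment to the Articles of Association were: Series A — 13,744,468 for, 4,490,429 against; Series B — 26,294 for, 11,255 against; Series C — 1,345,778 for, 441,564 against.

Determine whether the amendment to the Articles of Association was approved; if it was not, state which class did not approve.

Not approved — the Series A shares did not give the required vote.

Series A: 3/4 of 18326301 = 13744725.75, rounded up to 13744726; 13,744,726 required, 13,744,468 in favor — not approved.
Series B: 3/5 of 43800 = 26280; 26,280 required, 26,294 in favor — approved.
Series C: 3/5 of 2242963 = 1345777.80, rounded up to 1345778; 1,345,778 required, 1,345,778 in favor — approved.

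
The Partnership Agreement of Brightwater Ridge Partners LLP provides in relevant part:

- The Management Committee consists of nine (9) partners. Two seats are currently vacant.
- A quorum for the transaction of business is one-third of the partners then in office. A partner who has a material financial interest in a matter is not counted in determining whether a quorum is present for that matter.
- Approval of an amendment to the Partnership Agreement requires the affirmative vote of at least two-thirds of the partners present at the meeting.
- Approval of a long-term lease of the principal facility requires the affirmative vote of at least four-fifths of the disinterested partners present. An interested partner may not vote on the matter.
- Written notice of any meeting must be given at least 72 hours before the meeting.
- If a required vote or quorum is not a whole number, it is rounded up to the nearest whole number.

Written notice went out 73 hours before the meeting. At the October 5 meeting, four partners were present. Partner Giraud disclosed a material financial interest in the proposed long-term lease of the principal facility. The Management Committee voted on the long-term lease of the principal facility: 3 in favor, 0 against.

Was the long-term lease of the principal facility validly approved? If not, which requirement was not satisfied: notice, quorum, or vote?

Notice: 73 hours given; 72 required (73 ≥ 72). Satisfied.
Quorum: 4 present, but the 1 interested partner does not count, leaving 3. Quorum is 3. Satisfied.
Vote: the long-term lease of the principal facility requires four-fifths of the disinterested partners present (4 − 1 = 3). 4/5 of 3 = 2.40, rounded up to 3, so 3 affirmative votes are needed; 3 voted in favor. Satisfied.

Valid — all requirements satisfied.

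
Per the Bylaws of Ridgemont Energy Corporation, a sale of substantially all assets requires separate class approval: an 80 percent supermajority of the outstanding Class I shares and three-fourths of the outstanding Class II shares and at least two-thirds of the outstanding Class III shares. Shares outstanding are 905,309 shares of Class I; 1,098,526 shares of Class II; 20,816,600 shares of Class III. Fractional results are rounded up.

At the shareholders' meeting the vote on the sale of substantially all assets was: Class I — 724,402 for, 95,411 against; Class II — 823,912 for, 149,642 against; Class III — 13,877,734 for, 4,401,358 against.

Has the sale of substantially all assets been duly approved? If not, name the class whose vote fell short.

Class I: 4/5 of 905309 = 724247.20, rounded up to 724248; 724,248 required, 724,402 in favor — approved.
Class II: 3/4 of 1098526 = 823894.50, rounded up to 823895; 823,895 required, 823,912 in favor — approved.
Class III: 2/3 of 20816600 = 13877733.33, rounded up to 13877734; 13,877,734 required, 13,877,734 in favor — approved.

Approved — every class gave the required vote.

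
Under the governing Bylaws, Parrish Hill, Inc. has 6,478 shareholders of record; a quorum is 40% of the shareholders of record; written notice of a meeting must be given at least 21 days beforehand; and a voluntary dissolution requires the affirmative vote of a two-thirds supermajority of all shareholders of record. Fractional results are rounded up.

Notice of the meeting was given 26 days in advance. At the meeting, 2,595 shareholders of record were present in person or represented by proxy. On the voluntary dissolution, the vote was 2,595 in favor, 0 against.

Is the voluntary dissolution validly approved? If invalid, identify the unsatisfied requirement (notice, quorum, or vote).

Notice: 26 days given; 21 required. Satisfied.
Quorum: 40% of 6,478 = 2,591.20, rounded up to 2,592; 2,595 present. Satisfied.
Vote: requires two-thirds of all shareholders of record (6,478); 2/3 of 6478 = 4318.67, rounded up to 4319, so 4,319 needed; 2,595 in favor. Not satisfied.

Invalid — vote requirement not satisfied.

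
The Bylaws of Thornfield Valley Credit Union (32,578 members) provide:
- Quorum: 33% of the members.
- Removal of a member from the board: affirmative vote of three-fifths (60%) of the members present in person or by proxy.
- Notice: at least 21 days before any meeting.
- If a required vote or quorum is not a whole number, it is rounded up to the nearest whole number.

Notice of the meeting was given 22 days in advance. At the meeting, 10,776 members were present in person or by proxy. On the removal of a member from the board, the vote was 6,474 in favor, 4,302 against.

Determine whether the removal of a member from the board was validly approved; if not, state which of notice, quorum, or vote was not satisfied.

Valid — all requirements satisfied.

Notice: 22 days given; 21 required. Satisfied.
Quorum: 33% of 32,578 = 10,750.74, rounded up to 10,751; 10,776 present. Satisfied.
Vote: requires three-fifths of those present (10,776); 3/5 of 10776 = 6465.60, rounded up to 6466, so 6,466 needed; 6,474 in favor. Satisfied.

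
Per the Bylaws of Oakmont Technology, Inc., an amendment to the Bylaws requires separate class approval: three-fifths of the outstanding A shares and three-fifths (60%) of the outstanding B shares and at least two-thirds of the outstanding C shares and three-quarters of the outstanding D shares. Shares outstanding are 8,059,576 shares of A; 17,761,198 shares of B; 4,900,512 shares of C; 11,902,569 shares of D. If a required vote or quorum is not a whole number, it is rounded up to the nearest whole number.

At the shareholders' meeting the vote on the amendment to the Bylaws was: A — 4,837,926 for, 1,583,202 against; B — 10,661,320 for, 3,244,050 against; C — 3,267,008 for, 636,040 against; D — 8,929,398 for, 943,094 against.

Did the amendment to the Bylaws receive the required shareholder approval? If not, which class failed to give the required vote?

Approved — every class gave the required vote.

A: 3/5 of 8059576 = 4835745.60, rounded up to 4835746; 4,835,746 required, 4,837,926 in favor — approved.
B: 3/5 of 17761198 = 10656718.80, rounded up to 10656719; 10,656,719 required, 10,661,320 in favor — approved.
C: 2/3 of 4900512 = 3267008; 3,267,008 required, 3,267,008 in favor — approved.
D: 3/4 of 11902569 = 8926926.75, rounded up to 8926927; 8,926,927 required, 8,929,398 in favor — approved.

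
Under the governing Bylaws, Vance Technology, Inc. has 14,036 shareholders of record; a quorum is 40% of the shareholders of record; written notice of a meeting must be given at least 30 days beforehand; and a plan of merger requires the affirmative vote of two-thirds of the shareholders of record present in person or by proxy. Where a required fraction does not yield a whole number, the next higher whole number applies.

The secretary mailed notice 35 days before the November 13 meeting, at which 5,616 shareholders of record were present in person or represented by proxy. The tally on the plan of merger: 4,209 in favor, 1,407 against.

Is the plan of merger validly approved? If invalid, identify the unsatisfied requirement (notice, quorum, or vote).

Notice: 35 days given; 30 required. Satisfied.
Quorum: 40% of 14,036 = 5,614.40, rounded up to 5,615; 5,616 present. Satisfied.
Vote: requires two-thirds of those present (5,616); 2/3 of 5616 = 3744, so 3,744 needed; 4,209 in favor. Satisfied.

Valid — all requirements satisfied.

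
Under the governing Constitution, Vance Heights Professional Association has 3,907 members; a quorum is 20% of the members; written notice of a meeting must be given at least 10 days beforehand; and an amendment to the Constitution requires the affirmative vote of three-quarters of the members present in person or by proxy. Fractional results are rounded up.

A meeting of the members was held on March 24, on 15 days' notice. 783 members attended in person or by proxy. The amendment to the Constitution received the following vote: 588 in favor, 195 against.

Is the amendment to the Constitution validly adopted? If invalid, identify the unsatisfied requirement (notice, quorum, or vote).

Valid — all requirements satisfied.

Notice: 15 days given; 10 required. Satisfied.
Quorum: 20% of 3,907 = 781.40, rounded up to 782; 783 present. Satisfied.
Vote: requires three-fourths of those present (783); 3/4 of 783 = 587.25, rounded up to 588, so 588 needed; 588 in favor. Satisfied.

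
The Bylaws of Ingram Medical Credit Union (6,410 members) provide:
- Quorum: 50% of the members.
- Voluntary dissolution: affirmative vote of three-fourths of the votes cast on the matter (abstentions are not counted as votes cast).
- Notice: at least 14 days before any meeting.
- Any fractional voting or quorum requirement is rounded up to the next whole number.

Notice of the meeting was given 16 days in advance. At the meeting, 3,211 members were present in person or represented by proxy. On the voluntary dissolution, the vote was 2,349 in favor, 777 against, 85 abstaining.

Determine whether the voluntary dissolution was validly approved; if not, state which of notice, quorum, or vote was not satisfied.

Valid — all requirements satisfied.

Notice: 16 days given; 14 required. Satisfied.
Quorum: 50% of 6,410 = 3,205; 3,211 present. Satisfied.
Vote: requires three-fourths of the votes cast (3,211 − 85 abstaining = 3,126); 3/4 of 3126 = 2344.50, rounded up to 2345, so 2,345 needed; 2,349 in favor. Satisfied.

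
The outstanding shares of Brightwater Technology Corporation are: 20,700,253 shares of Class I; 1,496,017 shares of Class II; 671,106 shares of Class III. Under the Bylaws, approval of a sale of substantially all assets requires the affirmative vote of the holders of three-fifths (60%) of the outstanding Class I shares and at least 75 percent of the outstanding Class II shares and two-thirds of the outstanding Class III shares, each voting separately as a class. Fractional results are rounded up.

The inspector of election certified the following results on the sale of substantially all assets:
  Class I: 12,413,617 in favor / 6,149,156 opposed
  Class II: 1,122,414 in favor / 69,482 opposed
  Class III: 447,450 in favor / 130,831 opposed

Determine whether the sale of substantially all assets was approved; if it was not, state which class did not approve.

Class I: 3/5 of 20700253 = 12420151.80, rounded up to 12420152; 12,420,152 required, 12,413,617 in favor — not approved.
Class II: 3/4 of 1496017 = 1122012.75, rounded up to 1122013; 1,122,013 required, 1,122,414 in favor — approved.
Class III: 2/3 of 671106 = 447404; 447,404 required, 447,450 in favor — approved.

Not approved — the Class I shares did not give the required vote.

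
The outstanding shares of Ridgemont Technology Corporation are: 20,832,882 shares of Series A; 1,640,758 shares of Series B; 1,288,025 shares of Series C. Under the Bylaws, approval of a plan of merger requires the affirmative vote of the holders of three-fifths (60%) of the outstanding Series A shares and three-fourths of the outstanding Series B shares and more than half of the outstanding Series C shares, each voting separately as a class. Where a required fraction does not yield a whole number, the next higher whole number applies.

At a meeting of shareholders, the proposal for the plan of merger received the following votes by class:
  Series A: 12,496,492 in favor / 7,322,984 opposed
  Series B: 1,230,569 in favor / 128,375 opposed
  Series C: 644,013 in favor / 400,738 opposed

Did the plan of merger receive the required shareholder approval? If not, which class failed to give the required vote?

Not approved — the Series A shares did not give the required vote.

Series A: 3/5 of 20832882 = 12499729.20, rounded up to 12499730; 12,499,730 required, 12,496,492 in favor — not approved.
Series B: 3/4 of 1640758 = 1230568.50, rounded up to 1230569; 1,230,569 required, 1,230,569 in favor — approved.
Series C: a majority of 1288025 is 644013; 644,013 required, 644,013 in favor — approved.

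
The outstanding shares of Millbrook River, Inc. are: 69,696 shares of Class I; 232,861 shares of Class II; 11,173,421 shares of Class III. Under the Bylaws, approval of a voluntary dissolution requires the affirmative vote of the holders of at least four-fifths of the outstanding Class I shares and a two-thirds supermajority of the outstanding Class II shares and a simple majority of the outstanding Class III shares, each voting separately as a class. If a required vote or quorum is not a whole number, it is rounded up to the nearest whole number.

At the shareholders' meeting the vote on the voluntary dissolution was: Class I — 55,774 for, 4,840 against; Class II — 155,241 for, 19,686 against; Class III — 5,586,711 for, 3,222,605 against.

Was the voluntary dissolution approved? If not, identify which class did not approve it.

Class I: 4/5 of 69696 = 55756.80, rounded up to 55757; 55,757 required, 55,774 in favor — approved.
Class II: 2/3 of 232861 = 155240.67, rounded up to 155241; 155,241 required, 155,241 in favor — approved.
Class III: a majority of 11173421 is 5586711; 5,586,711 required, 5,586,711 in favor — approved.

Approved — every class gave the required vote.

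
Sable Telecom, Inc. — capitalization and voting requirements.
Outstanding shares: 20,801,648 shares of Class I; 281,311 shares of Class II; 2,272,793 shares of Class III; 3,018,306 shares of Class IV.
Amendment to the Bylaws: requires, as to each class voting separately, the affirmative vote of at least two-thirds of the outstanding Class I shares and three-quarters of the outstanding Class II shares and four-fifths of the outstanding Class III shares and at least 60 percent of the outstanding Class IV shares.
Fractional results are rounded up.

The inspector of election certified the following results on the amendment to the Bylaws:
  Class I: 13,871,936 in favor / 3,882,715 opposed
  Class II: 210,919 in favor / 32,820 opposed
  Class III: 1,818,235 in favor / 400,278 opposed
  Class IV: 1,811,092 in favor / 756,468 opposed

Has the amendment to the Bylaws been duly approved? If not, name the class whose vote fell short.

Class I: 2/3 of 20801648 = 13867765.33, rounded up to 13867766; 13,867,766 required, 13,871,936 in favor — approved.
Class II: 3/4 of 281311 = 210983.25, rounded up to 210984; 210,984 required, 210,919 in favor — not approved.
Class III: 4/5 of 2272793 = 1818234.40, rounded up to 1818235; 1,818,235 required, 1,818,235 in favor — approved.
Class IV: 3/5 of 3018306 = 1810983.60, rounded up to 1810984; 1,810,984 required, 1,811,092 in favor — approved.

Not approved — the Class II shares did not give the required vote.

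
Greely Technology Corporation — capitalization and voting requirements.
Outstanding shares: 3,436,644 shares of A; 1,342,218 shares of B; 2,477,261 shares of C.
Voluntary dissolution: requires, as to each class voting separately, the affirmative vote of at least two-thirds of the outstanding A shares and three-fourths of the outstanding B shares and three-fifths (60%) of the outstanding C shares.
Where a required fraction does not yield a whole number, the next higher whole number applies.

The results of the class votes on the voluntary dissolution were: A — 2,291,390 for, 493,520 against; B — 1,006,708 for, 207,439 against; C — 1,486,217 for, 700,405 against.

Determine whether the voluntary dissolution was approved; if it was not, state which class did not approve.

Not approved — the C shares did not give the required vote.

A: 2/3 of 3436644 = 2291096; 2,291,096 required, 2,291,390 in favor — approved.
B: 3/4 of 1342218 = 1006663.50, rounded up to 1006664; 1,006,664 required, 1,006,708 in favor — approved.
C: 3/5 of 2477261 = 1486356.60, rounded up to 1486357; 1,486,357 required, 1,486,217 in favor — not approved.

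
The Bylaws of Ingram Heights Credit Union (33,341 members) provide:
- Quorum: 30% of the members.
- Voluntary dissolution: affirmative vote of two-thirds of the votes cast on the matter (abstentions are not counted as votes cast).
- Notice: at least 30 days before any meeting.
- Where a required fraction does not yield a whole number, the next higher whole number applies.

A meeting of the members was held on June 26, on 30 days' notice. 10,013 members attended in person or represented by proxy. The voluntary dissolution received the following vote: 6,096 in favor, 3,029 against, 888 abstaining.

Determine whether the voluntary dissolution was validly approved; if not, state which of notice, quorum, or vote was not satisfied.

Valid — all requirements satisfied.

Notice: 30 days given; 30 required. Satisfied.
Quorum: 30% of 33,341 = 10,002.30, rounded up to 10,003; 10,013 present. Satisfied.
Vote: requires two-thirds of the votes cast (10,013 − 888 abstaining = 9,125); 2/3 of 9125 = 6083.33, rounded up to 6084, so 6,084 needed; 6,096 in favor. Satisfied.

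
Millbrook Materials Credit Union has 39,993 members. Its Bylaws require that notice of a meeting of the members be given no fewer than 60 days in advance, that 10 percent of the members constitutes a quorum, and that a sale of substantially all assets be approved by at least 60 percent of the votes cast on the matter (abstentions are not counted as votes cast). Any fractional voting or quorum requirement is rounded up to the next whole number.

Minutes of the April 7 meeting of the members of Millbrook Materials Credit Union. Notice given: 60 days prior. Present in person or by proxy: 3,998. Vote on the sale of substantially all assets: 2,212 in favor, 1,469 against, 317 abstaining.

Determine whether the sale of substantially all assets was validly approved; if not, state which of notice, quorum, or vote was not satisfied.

Invalid — quorum requirement not satisfied.

Notice: 60 days given; 60 required. Satisfied.
Quorum: 10% of 39,993 = 3,999.30, rounded up to 4,000; 3,998 present. Not satisfied.
Vote: requires three-fifths of the votes cast (3,998 − 317 abstaining = 3,681); 3/5 of 3681 = 2208.60, rounded up to 2209, so 2,209 needed; 2,212 in favor. Satisfied.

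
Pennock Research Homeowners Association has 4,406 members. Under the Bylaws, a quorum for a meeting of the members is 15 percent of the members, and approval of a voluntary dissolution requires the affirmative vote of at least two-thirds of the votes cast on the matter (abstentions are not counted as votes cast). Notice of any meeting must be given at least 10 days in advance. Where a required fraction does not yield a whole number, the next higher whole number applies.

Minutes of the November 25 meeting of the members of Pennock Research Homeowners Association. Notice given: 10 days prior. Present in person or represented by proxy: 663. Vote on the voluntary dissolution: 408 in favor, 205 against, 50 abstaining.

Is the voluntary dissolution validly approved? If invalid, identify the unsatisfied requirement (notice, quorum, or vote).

Notice: 10 days given; 10 required. Satisfied.
Quorum: 15% of 4,406 = 660.90, rounded up to 661; 663 present. Satisfied.
Vote: requires two-thirds of the votes cast (663 − 50 abstaining = 613); 2/3 of 613 = 408.67, rounded up to 409, so 409 needed; 408 in favor. Not satisfied.

Invalid — vote requirement not satisfied.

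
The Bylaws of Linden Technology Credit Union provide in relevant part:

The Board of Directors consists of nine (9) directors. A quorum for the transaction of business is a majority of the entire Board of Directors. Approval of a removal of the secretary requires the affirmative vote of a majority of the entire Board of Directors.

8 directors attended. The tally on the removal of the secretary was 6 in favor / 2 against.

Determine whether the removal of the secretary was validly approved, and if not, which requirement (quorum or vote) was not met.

Quorum: 8 present; quorum is 5. Satisfied.
Vote: the removal of the secretary requires a majority of the entire Board of Directors (9). A majority of 9 is 5, so 5 affirmative votes are needed; 6 voted in favor. Satisfied.

Valid — all requirements satisfied.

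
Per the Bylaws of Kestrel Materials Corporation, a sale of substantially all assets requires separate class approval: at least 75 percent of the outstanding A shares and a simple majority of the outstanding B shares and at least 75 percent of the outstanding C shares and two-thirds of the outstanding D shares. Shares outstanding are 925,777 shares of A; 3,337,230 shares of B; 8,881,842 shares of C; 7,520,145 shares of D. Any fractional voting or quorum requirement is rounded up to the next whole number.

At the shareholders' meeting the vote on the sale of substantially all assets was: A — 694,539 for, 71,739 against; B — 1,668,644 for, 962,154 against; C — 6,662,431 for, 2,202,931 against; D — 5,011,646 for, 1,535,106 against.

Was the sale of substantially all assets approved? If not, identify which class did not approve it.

Not approved — the D shares did not give the required vote.

A: 3/4 of 925777 = 694332.75, rounded up to 694333; 694,333 required, 694,539 in favor — approved.
B: a majority of 3337230 is 1668616; 1,668,616 required, 1,668,644 in favor — approved.
C: 3/4 of 8881842 = 6661381.50, rounded up to 6661382; 6,661,382 required, 6,662,431 in favor — approved.
D: 2/3 of 7520145 = 5013430; 5,013,430 required, 5,011,646 in favor — not approved.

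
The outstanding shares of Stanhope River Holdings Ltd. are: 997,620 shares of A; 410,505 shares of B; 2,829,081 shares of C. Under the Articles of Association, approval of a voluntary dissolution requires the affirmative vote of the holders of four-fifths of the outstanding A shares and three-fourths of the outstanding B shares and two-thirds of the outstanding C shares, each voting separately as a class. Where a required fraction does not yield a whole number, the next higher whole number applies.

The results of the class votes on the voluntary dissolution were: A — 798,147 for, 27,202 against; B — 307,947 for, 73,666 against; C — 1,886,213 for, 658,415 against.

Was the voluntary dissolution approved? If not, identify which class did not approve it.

Approved — every class gave the required vote.

A: 4/5 of 997620 = 798096; 798,096 required, 798,147 in favor — approved.
B: 3/4 of 410505 = 307878.75, rounded up to 307879; 307,879 required, 307,947 in favor — approved.
C: 2/3 of 2829081 = 1886054; 1,886,054 required, 1,886,213 in favor — approved.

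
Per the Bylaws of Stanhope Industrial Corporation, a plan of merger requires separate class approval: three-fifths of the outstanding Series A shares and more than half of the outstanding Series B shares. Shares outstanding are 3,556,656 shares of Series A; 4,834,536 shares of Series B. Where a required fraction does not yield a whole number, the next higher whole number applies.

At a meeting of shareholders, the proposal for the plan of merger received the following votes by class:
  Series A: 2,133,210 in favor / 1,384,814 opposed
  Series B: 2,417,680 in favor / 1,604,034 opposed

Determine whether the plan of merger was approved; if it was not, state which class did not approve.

Not approved — the Series A shares did not give the required vote.

Series A: 3/5 of 3556656 = 2133993.60, rounded up to 2133994; 2,133,994 required, 2,133,210 in favor — not approved.
Series B: a majority of 4834536 is 2417269; 2,417,269 required, 2,417,680 in favor — approved.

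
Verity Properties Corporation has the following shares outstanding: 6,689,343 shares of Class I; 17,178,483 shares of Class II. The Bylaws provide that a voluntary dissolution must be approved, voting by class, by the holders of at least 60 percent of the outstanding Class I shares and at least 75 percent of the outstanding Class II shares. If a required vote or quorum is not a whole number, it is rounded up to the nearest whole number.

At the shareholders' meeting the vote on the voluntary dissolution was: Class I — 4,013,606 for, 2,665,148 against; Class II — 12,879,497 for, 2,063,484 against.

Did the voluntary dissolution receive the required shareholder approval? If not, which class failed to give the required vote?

Class I: 3/5 of 6689343 = 4013605.80, rounded up to 4013606; 4,013,606 required, 4,013,606 in favor — approved.
Class II: 3/4 of 17178483 = 12883862.25, rounded up to 12883863; 12,883,863 required, 12,879,497 in favor — not approved.

Not approved — the Class II shares did not give the required vote.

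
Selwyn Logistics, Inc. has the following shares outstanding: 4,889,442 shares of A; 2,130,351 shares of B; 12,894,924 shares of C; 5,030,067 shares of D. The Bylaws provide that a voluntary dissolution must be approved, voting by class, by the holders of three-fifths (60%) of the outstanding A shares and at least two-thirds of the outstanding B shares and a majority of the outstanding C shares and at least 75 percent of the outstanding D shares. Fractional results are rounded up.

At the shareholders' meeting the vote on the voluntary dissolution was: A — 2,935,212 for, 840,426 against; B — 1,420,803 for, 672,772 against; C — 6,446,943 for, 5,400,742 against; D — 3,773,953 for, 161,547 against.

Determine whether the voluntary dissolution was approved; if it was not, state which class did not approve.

Not approved — the C shares did not give the required vote.

A: 3/5 of 4889442 = 2933665.20, rounded up to 2933666; 2,933,666 required, 2,935,212 in favor — approved.
B: 2/3 of 2130351 = 1420234; 1,420,234 required, 1,420,803 in favor — approved.
C: a majority of 12894924 is 6447463; 6,447,463 required, 6,446,943 in favor — not approved.
D: 3/4 of 5030067 = 3772550.25, rounded up to 3772551; 3,772,551 required, 3,773,953 in favor — approved.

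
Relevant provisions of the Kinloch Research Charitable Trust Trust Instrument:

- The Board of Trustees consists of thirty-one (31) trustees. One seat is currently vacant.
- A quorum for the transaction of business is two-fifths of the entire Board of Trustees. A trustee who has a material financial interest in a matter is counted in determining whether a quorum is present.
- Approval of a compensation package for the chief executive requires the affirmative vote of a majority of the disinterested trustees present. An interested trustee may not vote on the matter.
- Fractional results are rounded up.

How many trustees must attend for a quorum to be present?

13

2/5 of 31 = 12.40, rounded up to 13.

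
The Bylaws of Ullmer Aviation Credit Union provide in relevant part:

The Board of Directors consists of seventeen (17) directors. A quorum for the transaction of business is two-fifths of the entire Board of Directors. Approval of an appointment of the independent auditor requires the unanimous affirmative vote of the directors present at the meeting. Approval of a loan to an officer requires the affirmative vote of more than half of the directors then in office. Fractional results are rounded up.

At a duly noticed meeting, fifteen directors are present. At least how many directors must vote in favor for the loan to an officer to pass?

9

The loan to an officer requires a majority of the directors then in office (17).
A majority of 17 is 9.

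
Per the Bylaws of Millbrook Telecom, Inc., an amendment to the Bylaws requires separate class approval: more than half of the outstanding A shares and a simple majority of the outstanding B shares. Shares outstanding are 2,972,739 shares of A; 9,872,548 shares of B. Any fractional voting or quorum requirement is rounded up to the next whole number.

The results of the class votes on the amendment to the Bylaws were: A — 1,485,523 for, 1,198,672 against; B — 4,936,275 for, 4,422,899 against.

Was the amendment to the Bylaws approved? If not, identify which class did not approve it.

Not approved — the A shares did not give the required vote.

A: a majority of 2972739 is 1486370; 1,486,370 required, 1,485,523 in favor — not approved.
B: a majority of 9872548 is 4936275; 4,936,275 required, 4,936,275 in favor — approved.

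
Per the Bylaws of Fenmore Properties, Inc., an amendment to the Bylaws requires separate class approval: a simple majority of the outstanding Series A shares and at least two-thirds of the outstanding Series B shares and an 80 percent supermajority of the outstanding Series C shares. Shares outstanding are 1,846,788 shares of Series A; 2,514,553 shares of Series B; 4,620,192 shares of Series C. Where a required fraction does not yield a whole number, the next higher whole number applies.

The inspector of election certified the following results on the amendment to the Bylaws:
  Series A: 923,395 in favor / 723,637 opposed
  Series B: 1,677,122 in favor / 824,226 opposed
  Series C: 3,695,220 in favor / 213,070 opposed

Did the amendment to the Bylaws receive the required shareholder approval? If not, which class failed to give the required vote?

Series A: a majority of 1846788 is 923395; 923,395 required, 923,395 in favor — approved.
Series B: 2/3 of 2514553 = 1676368.67, rounded up to 1676369; 1,676,369 required, 1,677,122 in favor — approved.
Series C: 4/5 of 4620192 = 3696153.60, rounded up to 3696154; 3,696,154 required, 3,695,220 in favor — not approved.

Not approved — the Series C shares did not give the required vote.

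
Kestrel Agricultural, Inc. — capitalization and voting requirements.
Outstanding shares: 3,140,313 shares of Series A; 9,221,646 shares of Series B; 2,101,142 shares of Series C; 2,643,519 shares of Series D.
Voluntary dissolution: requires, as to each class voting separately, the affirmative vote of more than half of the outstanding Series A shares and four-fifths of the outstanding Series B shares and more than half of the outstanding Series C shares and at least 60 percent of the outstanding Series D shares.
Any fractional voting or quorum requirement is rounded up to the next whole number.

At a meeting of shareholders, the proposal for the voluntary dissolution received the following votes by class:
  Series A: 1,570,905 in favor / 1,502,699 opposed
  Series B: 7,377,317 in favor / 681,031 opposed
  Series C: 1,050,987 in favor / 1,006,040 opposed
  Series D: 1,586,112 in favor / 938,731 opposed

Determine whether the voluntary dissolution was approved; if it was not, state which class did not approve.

Series A: a majority of 3140313 is 1570157; 1,570,157 required, 1,570,905 in favor — approved.
Series B: 4/5 of 9221646 = 7377316.80, rounded up to 7377317; 7,377,317 required, 7,377,317 in favor — approved.
Series C: a majority of 2101142 is 1050572; 1,050,572 required, 1,050,987 in favor — approved.
Series D: 3/5 of 2643519 = 1586111.40, rounded up to 1586112; 1,586,112 required, 1,586,112 in favor — approved.

Approved — every class gave the required vote.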